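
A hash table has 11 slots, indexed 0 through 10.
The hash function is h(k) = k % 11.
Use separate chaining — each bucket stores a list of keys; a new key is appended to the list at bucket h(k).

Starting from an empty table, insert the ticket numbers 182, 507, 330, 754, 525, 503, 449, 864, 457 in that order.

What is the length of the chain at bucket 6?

4

Insert 182: h=6, bucket 6 empty → new chain.
Insert 507: h=1, bucket 1 empty → new chain.
Insert 330: h=0, bucket 0 empty → new chain.
Insert 754: h=6, bucket 6 nonempty → append to chain.
Insert 525: h=8, bucket 8 empty → new chain.
Insert 503: h=8, bucket 8 nonempty → append to chain.
Insert 449: h=9, bucket 9 empty → new chain.
Insert 864: h=6, bucket 6 nonempty → append to chain.
Insert 457: h=6, bucket 6 nonempty → append to chain.
Final buckets:
0: 330
1: 507
2: —
3: —
4: —
5: —
6: 182 -> 754 -> 864 -> 457
7: —
8: 525 -> 503
9: 449
10: —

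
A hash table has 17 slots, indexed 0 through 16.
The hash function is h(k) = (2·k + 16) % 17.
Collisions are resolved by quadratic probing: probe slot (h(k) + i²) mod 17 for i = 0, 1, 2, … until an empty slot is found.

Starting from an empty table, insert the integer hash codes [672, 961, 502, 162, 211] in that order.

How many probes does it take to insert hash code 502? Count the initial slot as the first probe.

Insert 672: h=0, slot 0 empty -> index 0.
Insert 961: h=0, slot 0 occupied -> index 1.
Insert 502: h=0, slots 0,1 occupied -> index 4.
Insert 162: h=0, slots 0,1,4 occupied -> index 9.
Insert 211: h=13, slot 13 empty -> index 13.
Table: [672, 961, -, -, 502, -, -, -, -, 162, -, -, -, 211, -, -, -]

3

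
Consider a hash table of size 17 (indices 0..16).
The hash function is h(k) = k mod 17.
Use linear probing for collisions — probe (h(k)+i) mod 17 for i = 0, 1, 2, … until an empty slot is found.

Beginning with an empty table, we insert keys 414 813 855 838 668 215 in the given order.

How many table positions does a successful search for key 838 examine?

414: h=6 -> slot 6
813: h=14 -> slot 14
855: h=5 -> slot 5
838: h=5, probe 5,6,7 -> slot 7
668: h=5, probe 5,6,7,8 -> slot 8
215: h=11 -> slot 11
Table: [∅, ∅, ∅, ∅, ∅, 855, 414, 838, 668, ∅, ∅, 215, ∅, ∅, 813, ∅, ∅]
Lookup 838: h=5, probe 5,6,7 → found at 7.

3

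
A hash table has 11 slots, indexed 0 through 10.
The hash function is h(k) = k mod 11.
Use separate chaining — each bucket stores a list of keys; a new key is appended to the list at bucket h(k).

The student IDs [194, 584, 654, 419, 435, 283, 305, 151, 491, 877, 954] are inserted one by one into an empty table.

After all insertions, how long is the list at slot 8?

5

194 → bucket 7
584 → bucket 1
654 → bucket 5
419 → bucket 1 (collision)
435 → bucket 6
283 → bucket 8
305 → bucket 8 (collision)
151 → bucket 8 (collision)
491 → bucket 7 (collision)
877 → bucket 8 (collision)
954 → bucket 8 (collision)
Final buckets:
0: _
1: 584 -> 419
2: _
3: _
4: _
5: 654
6: 435
7: 194 -> 491
8: 283 -> 305 -> 151 -> 877 -> 954
9: _
10: _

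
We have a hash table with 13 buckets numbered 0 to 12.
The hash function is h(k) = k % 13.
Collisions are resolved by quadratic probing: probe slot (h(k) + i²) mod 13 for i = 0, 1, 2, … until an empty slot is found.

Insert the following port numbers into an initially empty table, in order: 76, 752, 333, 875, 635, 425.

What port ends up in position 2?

76: h=11 -> slot 11
752: h=11, probe 11,12 -> slot 12
333: h=8 -> slot 8
875: h=4 -> slot 4
635: h=11, probe 11,12,2 -> slot 2
425: h=9 -> slot 9
Table: [., ., 635, ., 875, ., ., ., 333, 425, ., 76, 752]

635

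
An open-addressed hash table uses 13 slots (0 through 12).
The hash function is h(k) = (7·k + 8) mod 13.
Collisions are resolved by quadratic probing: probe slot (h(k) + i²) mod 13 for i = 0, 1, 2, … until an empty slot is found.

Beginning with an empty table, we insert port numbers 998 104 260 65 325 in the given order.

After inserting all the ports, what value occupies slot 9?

260

998: h=0 -> slot 0
104: h=8 -> slot 8
260: h=8, probe 8,9 -> slot 9
65: h=8, probe 8,9,12 -> slot 12
325: h=8, probe 8,9,12,4 -> slot 4
Table: [998, ., ., ., 325, ., ., ., 104, 260, ., ., 65]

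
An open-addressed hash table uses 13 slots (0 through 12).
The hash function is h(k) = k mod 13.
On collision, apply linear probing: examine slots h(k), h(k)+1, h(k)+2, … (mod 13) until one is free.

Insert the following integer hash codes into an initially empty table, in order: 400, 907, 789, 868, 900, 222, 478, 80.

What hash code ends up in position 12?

868

400 hashes to 10; slot 10 is free => place at 10.
907 hashes to 10; 10 taken => place at 11.
789 hashes to 9; slot 9 is free => place at 9.
868 hashes to 10; 10,11 taken => place at 12.
900 hashes to 3; slot 3 is free => place at 3.
222 hashes to 1; slot 1 is free => place at 1.
478 hashes to 10; 10,11,12 taken => place at 0.
80 hashes to 2; slot 2 is free => place at 2.
Table: [478, 222, 80, 900, _, _, _, _, _, 789, 400, 907, 868]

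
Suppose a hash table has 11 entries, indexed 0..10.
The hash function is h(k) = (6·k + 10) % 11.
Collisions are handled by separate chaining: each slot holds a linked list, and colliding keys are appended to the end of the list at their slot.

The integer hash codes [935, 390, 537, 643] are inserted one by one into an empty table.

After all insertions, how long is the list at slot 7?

Insert 935: h=10, bucket 10 empty -> new chain.
Insert 390: h=7, bucket 7 empty -> new chain.
Insert 537: h=9, bucket 9 empty -> new chain.
Insert 643: h=7, bucket 7 nonempty -> append to chain.
Final buckets:
0: ∅
1: ∅
2: ∅
3: ∅
4: ∅
5: ∅
6: ∅
7: 390 -> 643
8: ∅
9: 537
10: 935

2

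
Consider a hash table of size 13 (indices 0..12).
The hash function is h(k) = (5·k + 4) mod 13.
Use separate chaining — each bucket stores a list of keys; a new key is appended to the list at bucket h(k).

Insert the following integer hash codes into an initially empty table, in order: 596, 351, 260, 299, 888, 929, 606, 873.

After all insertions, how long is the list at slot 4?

3

Insert 596: h=7, bucket 7 empty → new chain.
Insert 351: h=4, bucket 4 empty → new chain.
Insert 260: h=4, bucket 4 nonempty → append to chain.
Insert 299: h=4, bucket 4 nonempty → append to chain.
Insert 888: h=11, bucket 11 empty → new chain.
Insert 929: h=8, bucket 8 empty → new chain.
Insert 606: h=5, bucket 5 empty → new chain.
Insert 873: h=1, bucket 1 empty → new chain.
Final buckets:
0: .
1: 873
2: .
3: .
4: 351 -> 260 -> 299
5: 606
6: .
7: 596
8: 929
9: .
10: .
11: 888
12: .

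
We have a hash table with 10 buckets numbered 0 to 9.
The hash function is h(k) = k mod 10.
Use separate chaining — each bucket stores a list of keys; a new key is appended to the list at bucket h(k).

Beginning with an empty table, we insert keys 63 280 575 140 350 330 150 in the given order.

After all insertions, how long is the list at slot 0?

5

63 → bucket 3
280 → bucket 0
575 → bucket 5
140 → bucket 0 (collision)
350 → bucket 0 (collision)
330 → bucket 0 (collision)
150 → bucket 0 (collision)
Final buckets:
0: 280 -> 140 -> 350 -> 330 -> 150
1: -
2: -
3: 63
4: -
5: 575
6: -
7: -
8: -
9: -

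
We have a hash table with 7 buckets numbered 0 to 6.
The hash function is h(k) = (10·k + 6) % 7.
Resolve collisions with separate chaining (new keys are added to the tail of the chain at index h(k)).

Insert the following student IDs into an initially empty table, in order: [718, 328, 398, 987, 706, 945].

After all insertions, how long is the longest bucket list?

718 -> bucket 4
328 -> bucket 3
398 -> bucket 3 (collision)
987 -> bucket 6
706 -> bucket 3 (collision)
945 -> bucket 6 (collision)
Final buckets:
0: —
1: —
2: —
3: 328 -> 398 -> 706
4: 718
5: —
6: 987 -> 945

3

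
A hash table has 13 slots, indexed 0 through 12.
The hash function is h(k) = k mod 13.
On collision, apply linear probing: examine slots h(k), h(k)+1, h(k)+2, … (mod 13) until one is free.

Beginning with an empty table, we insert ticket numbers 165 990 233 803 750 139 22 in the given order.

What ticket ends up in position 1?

22

165 hashes to 9; slot 9 is free → place at 9.
990 hashes to 2; slot 2 is free → place at 2.
233 hashes to 12; slot 12 is free → place at 12.
803 hashes to 10; slot 10 is free → place at 10.
750 hashes to 9; 9,10 taken → place at 11.
139 hashes to 9; 9,10,11,12 taken → place at 0.
22 hashes to 9; 9,10,11,12,0 taken → place at 1.
Table: [139, 22, 990, -, -, -, -, -, -, 165, 803, 750, 233]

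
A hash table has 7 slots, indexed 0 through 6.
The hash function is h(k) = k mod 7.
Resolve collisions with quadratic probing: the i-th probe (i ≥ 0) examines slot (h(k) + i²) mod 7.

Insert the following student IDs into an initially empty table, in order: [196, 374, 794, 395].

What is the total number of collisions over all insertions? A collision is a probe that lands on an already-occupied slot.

4

196: h=0 => slot 0
374: h=3 => slot 3
794: h=3, probe 3,4 => slot 4
395: h=3, probe 3,4,0,5 => slot 5
Table: [196, —, —, 374, 794, 395, —]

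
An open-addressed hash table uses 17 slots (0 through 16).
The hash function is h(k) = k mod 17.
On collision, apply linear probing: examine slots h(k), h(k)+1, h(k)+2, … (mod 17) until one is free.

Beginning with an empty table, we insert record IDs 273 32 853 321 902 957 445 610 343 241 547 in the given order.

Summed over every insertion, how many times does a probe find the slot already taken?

17

273: h=1 => slot 1
32: h=15 => slot 15
853: h=3 => slot 3
321: h=15, probe 15,16 => slot 16
902: h=1, probe 1,2 => slot 2
957: h=5 => slot 5
445: h=3, probe 3,4 => slot 4
610: h=15, probe 15,16,0 => slot 0
343: h=3, probe 3,4,5,6 => slot 6
241: h=3, probe 3,4,5,6,7 => slot 7
547: h=3, probe 3,4,5,6,7,8 => slot 8
Table: [610, 273, 902, 853, 445, 957, 343, 241, 547, ., ., ., ., ., ., 32, 321]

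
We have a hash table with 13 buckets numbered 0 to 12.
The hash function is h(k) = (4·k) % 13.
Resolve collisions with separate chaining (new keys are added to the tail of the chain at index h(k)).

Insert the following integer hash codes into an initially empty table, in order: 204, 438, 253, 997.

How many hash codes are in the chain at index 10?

3

Insert 204: h=10, bucket 10 empty -> new chain.
Insert 438: h=10, bucket 10 nonempty -> append to chain.
Insert 253: h=11, bucket 11 empty -> new chain.
Insert 997: h=10, bucket 10 nonempty -> append to chain.
Final buckets:
0: .
1: .
2: .
3: .
4: .
5: .
6: .
7: .
8: .
9: .
10: 204 -> 438 -> 997
11: 253
12: .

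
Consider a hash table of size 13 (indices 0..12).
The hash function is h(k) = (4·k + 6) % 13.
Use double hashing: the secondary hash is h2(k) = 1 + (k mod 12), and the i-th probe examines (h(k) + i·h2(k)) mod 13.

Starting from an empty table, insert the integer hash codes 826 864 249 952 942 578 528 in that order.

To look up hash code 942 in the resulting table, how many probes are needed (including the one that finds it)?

2

Insert 826: h=8, slot 8 empty → index 8.
Insert 864: h=4, slot 4 empty → index 4.
Insert 249: h=1, slot 1 empty → index 1.
Insert 952: h=5, slot 5 empty → index 5.
Insert 942: h=4, h2=7, slot 4 occupied → index 11.
Insert 578: h=4, h2=3, slot 4 occupied → index 7.
Insert 528: h=12, slot 12 empty → index 12.
Table: [., 249, ., ., 864, 952, ., 578, 826, ., ., 942, 528]
Lookup 942: h=4, h2=7, probe 4,11 → found at 11.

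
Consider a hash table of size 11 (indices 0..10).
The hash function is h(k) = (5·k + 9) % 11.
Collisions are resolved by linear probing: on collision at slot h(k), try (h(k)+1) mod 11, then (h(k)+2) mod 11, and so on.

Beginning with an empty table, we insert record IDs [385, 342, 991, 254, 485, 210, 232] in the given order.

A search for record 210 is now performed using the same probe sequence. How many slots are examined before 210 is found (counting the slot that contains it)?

385: h=9 → slot 9
342: h=3 → slot 3
991: h=3, probe 3,4 → slot 4
254: h=3, probe 3,4,5 → slot 5
485: h=3, probe 3,4,5,6 → slot 6
210: h=3, probe 3,4,5,6,7 → slot 7
232: h=3, probe 3,4,5,6,7,8 → slot 8
Table: [—, —, —, 342, 991, 254, 485, 210, 232, 385, —]
Lookup 210: h=3, probe 3,4,5,6,7 → found at 7.

5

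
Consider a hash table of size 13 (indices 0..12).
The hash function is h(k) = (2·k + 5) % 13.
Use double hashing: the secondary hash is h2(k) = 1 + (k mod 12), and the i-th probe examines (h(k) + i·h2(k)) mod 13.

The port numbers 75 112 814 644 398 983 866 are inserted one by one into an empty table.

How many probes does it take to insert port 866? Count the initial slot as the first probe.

75 hashes to 12; slot 12 is free -> place at 12.
112 hashes to 8; slot 8 is free -> place at 8.
814 hashes to 8, h2=11; 8 taken -> place at 6.
644 hashes to 6, h2=9; 6 taken -> place at 2.
398 hashes to 8, h2=3; 8 taken -> place at 11.
983 hashes to 8, h2=12; 8 taken -> place at 7.
866 hashes to 8, h2=3; 8,11 taken -> place at 1.
Table: [_, 866, 644, _, _, _, 814, 983, 112, _, _, 398, 75]

3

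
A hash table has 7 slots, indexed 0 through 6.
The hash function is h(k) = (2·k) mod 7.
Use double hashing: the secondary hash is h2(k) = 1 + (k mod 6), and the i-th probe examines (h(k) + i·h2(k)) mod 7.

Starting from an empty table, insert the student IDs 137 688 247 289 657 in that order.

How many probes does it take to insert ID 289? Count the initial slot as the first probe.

Insert 137: h=1, slot 1 empty -> index 1.
Insert 688: h=4, slot 4 empty -> index 4.
Insert 247: h=4, h2=2, slot 4 occupied -> index 6.
Insert 289: h=4, h2=2, slots 4,6,1 occupied -> index 3.
Insert 657: h=5, slot 5 empty -> index 5.
Table: [∅, 137, ∅, 289, 688, 657, 247]

4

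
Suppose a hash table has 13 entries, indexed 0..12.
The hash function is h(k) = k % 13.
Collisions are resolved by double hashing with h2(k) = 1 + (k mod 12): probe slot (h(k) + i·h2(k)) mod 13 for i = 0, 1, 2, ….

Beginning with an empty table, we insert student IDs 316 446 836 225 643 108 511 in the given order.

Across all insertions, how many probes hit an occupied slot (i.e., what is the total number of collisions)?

316 hashes to 4; slot 4 is free => place at 4.
446 hashes to 4, h2=3; 4 taken => place at 7.
836 hashes to 4, h2=9; 4 taken => place at 0.
225 hashes to 4, h2=10; 4 taken => place at 1.
643 hashes to 6; slot 6 is free => place at 6.
108 hashes to 4, h2=1; 4 taken => place at 5.
511 hashes to 4, h2=8; 4 taken => place at 12.
Table: [836, 225, ∅, ∅, 316, 108, 643, 446, ∅, ∅, ∅, ∅, 511]

5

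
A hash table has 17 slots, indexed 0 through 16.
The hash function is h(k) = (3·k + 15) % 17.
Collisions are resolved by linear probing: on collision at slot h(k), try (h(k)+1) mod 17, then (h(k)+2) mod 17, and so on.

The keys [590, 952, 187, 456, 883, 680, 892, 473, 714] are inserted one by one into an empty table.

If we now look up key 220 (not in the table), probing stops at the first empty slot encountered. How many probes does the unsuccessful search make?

590 hashes to 0; slot 0 is free => place at 0.
952 hashes to 15; slot 15 is free => place at 15.
187 hashes to 15; 15 taken => place at 16.
456 hashes to 6; slot 6 is free => place at 6.
883 hashes to 12; slot 12 is free => place at 12.
680 hashes to 15; 15,16,0 taken => place at 1.
892 hashes to 5; slot 5 is free => place at 5.
473 hashes to 6; 6 taken => place at 7.
714 hashes to 15; 15,16,0,1 taken => place at 2.
Table: [590, 680, 714, -, -, 892, 456, 473, -, -, -, -, 883, -, -, 952, 187]
Lookup 220: h=12, probe 12,13 → slot 13 empty, not found.

2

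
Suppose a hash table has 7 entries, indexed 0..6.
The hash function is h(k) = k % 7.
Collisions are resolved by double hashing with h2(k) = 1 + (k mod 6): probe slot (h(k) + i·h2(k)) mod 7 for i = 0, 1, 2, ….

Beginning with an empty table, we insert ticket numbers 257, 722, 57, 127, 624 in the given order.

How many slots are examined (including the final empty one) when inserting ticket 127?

2

257: h=5 → slot 5
722: h=1 → slot 1
57: h=1, h2=4, probe 1,5,2 → slot 2
127: h=1, h2=2, probe 1,3 → slot 3
624: h=1, h2=1, probe 1,2,3,4 → slot 4
Table: [., 722, 57, 127, 624, 257, .]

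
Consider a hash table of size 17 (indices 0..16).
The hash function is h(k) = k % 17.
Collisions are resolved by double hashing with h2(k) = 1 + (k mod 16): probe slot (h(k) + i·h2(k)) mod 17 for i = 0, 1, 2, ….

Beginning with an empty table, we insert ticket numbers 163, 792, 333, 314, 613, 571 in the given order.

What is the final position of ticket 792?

2

163: h=10 → slot 10
792: h=10, h2=9, probe 10,2 → slot 2
333: h=10, h2=14, probe 10,7 → slot 7
314: h=8 → slot 8
613: h=1 → slot 1
571: h=10, h2=12, probe 10,5 → slot 5
Table: [-, 613, 792, -, -, 571, -, 333, 314, -, 163, -, -, -, -, -, -]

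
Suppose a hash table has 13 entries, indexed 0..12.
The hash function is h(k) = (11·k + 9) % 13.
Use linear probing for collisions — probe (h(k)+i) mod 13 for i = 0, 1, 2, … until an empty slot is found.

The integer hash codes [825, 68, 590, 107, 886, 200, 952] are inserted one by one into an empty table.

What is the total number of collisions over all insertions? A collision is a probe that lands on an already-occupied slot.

5

825: h=10 -> slot 10
68: h=3 -> slot 3
590: h=12 -> slot 12
107: h=3, probe 3,4 -> slot 4
886: h=5 -> slot 5
200: h=12, probe 12,0 -> slot 0
952: h=3, probe 3,4,5,6 -> slot 6
Table: [200, ., ., 68, 107, 886, 952, ., ., ., 825, ., 590]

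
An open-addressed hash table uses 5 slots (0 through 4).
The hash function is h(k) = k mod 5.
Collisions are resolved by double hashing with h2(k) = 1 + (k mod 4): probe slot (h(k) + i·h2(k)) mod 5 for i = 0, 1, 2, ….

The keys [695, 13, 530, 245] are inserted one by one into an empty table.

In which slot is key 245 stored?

Insert 695: h=0, slot 0 empty → index 0.
Insert 13: h=3, slot 3 empty → index 3.
Insert 530: h=0, h2=3, slots 0,3 occupied → index 1.
Insert 245: h=0, h2=2, slot 0 occupied → index 2.
Table: [695, 530, 245, 13, —]

2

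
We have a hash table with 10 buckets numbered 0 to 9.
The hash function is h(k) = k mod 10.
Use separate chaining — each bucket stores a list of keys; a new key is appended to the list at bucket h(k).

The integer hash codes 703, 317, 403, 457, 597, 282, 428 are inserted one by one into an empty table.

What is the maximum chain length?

Insert 703: h=3, bucket 3 empty → new chain.
Insert 317: h=7, bucket 7 empty → new chain.
Insert 403: h=3, bucket 3 nonempty → append to chain.
Insert 457: h=7, bucket 7 nonempty → append to chain.
Insert 597: h=7, bucket 7 nonempty → append to chain.
Insert 282: h=2, bucket 2 empty → new chain.
Insert 428: h=8, bucket 8 empty → new chain.
Final buckets:
0: —
1: —
2: 282
3: 703 -> 403
4: —
5: —
6: —
7: 317 -> 457 -> 597
8: 428
9: —

3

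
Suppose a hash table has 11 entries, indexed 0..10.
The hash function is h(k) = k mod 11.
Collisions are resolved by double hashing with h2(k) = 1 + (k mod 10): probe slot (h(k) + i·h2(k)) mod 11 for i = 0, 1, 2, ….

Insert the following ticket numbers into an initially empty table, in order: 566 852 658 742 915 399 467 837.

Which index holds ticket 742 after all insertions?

566 hashes to 5; slot 5 is free => place at 5.
852 hashes to 5, h2=3; 5 taken => place at 8.
658 hashes to 9; slot 9 is free => place at 9.
742 hashes to 5, h2=3; 5,8 taken => place at 0.
915 hashes to 2; slot 2 is free => place at 2.
399 hashes to 3; slot 3 is free => place at 3.
467 hashes to 5, h2=8; 5,2 taken => place at 10.
837 hashes to 1; slot 1 is free => place at 1.
Table: [742, 837, 915, 399, ∅, 566, ∅, ∅, 852, 658, 467]

0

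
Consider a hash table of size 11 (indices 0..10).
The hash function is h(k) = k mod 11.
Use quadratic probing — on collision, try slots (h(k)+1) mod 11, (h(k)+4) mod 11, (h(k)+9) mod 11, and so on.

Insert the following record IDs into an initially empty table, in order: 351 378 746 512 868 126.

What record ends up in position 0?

Insert 351: h=10, slot 10 empty -> index 10.
Insert 378: h=4, slot 4 empty -> index 4.
Insert 746: h=9, slot 9 empty -> index 9.
Insert 512: h=6, slot 6 empty -> index 6.
Insert 868: h=10, slot 10 occupied -> index 0.
Insert 126: h=5, slot 5 empty -> index 5.
Table: [868, ., ., ., 378, 126, 512, ., ., 746, 351]

868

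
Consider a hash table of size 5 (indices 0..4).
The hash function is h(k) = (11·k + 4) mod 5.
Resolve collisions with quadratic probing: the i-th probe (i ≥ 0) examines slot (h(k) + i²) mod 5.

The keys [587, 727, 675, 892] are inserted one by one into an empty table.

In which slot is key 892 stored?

587: h=1 -> slot 1
727: h=1, probe 1,2 -> slot 2
675: h=4 -> slot 4
892: h=1, probe 1,2,0 -> slot 0
Table: [892, 587, 727, —, 675]

0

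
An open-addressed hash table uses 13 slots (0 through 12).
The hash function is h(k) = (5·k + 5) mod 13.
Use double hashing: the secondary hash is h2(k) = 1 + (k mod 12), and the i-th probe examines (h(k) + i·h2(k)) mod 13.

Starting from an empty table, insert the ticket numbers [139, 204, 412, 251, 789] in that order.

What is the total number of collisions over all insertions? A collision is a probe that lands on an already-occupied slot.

Insert 139: h=11, slot 11 empty → index 11.
Insert 204: h=11, h2=1, slot 11 occupied → index 12.
Insert 412: h=11, h2=5, slot 11 occupied → index 3.
Insert 251: h=12, h2=12, slots 12,11 occupied → index 10.
Insert 789: h=11, h2=10, slot 11 occupied → index 8.
Table: [-, -, -, 412, -, -, -, -, 789, -, 251, 139, 204]

5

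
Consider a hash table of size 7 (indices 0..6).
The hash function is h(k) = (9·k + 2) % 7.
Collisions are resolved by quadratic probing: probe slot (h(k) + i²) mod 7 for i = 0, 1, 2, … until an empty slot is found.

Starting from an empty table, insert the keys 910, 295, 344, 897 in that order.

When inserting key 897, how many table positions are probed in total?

3

Insert 910: h=2, slot 2 empty → index 2.
Insert 295: h=4, slot 4 empty → index 4.
Insert 344: h=4, slot 4 occupied → index 5.
Insert 897: h=4, slots 4,5 occupied → index 1.
Table: [_, 897, 910, _, 295, 344, _]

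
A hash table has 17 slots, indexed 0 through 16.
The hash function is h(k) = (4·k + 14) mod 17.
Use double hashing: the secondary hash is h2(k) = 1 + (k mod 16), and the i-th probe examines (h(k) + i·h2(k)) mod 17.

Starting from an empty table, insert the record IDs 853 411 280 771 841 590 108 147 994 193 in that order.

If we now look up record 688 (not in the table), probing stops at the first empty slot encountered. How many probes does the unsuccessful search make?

Insert 853: h=9, slot 9 empty -> index 9.
Insert 411: h=9, h2=12, slot 9 occupied -> index 4.
Insert 280: h=12, slot 12 empty -> index 12.
Insert 771: h=4, h2=4, slot 4 occupied -> index 8.
Insert 841: h=12, h2=10, slot 12 occupied -> index 5.
Insert 590: h=11, slot 11 empty -> index 11.
Insert 108: h=4, h2=13, slot 4 occupied -> index 0.
Insert 147: h=7, slot 7 empty -> index 7.
Insert 994: h=12, h2=3, slot 12 occupied -> index 15.
Insert 193: h=4, h2=2, slot 4 occupied -> index 6.
Table: [108, —, —, —, 411, 841, 193, 147, 771, 853, —, 590, 280, —, —, 994, —]
Lookup 688: h=12, h2=1, probe 12,13 → slot 13 empty, not found.

2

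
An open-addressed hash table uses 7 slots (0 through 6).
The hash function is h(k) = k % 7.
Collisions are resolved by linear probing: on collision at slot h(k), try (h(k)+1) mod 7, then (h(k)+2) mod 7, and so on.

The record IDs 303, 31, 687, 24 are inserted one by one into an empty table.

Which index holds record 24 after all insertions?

4

Insert 303: h=2, slot 2 empty -> index 2.
Insert 31: h=3, slot 3 empty -> index 3.
Insert 687: h=1, slot 1 empty -> index 1.
Insert 24: h=3, slot 3 occupied -> index 4.
Table: [., 687, 303, 31, 24, ., .]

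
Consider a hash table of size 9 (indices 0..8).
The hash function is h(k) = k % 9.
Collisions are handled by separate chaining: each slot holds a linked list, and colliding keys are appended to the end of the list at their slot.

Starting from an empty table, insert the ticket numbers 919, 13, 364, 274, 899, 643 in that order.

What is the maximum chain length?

919 → bucket 1
13 → bucket 4
364 → bucket 4 (collision)
274 → bucket 4 (collision)
899 → bucket 8
643 → bucket 4 (collision)
Final buckets:
0: -
1: 919
2: -
3: -
4: 13 -> 364 -> 274 -> 643
5: -
6: -
7: -
8: 899

4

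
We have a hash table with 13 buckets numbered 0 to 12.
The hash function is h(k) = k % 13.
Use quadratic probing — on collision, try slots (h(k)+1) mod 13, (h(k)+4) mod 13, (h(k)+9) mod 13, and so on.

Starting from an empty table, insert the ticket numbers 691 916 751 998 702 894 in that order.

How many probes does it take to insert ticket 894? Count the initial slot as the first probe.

691 hashes to 2; slot 2 is free → place at 2.
916 hashes to 6; slot 6 is free → place at 6.
751 hashes to 10; slot 10 is free → place at 10.
998 hashes to 10; 10 taken → place at 11.
702 hashes to 0; slot 0 is free → place at 0.
894 hashes to 10; 10,11 taken → place at 1.
Table: [702, 894, 691, —, —, —, 916, —, —, —, 751, 998, —]

3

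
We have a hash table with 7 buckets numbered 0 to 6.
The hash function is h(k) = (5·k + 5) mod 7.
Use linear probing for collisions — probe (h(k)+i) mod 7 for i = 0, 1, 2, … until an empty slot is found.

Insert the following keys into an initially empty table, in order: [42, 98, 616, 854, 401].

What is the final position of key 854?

1

Insert 42: h=5, slot 5 empty -> index 5.
Insert 98: h=5, slot 5 occupied -> index 6.
Insert 616: h=5, slots 5,6 occupied -> index 0.
Insert 854: h=5, slots 5,6,0 occupied -> index 1.
Insert 401: h=1, slot 1 occupied -> index 2.
Table: [616, 854, 401, —, —, 42, 98]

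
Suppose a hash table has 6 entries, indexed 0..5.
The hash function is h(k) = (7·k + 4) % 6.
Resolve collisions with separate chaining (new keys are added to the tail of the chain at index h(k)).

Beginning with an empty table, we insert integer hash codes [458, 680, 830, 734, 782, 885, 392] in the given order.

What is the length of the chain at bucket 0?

Insert 458: h=0, bucket 0 empty → new chain.
Insert 680: h=0, bucket 0 nonempty → append to chain.
Insert 830: h=0, bucket 0 nonempty → append to chain.
Insert 734: h=0, bucket 0 nonempty → append to chain.
Insert 782: h=0, bucket 0 nonempty → append to chain.
Insert 885: h=1, bucket 1 empty → new chain.
Insert 392: h=0, bucket 0 nonempty → append to chain.
Final buckets:
0: 458 -> 680 -> 830 -> 734 -> 782 -> 392
1: 885
2: —
3: —
4: —
5: —

6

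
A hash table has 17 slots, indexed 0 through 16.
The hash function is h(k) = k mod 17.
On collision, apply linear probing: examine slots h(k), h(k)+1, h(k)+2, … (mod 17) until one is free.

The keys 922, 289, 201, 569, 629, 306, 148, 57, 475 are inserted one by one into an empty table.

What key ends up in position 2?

306

922: h=4 → slot 4
289: h=0 → slot 0
201: h=14 → slot 14
569: h=8 → slot 8
629: h=0, probe 0,1 → slot 1
306: h=0, probe 0,1,2 → slot 2
148: h=12 → slot 12
57: h=6 → slot 6
475: h=16 → slot 16
Table: [289, 629, 306, _, 922, _, 57, _, 569, _, _, _, 148, _, 201, _, 475]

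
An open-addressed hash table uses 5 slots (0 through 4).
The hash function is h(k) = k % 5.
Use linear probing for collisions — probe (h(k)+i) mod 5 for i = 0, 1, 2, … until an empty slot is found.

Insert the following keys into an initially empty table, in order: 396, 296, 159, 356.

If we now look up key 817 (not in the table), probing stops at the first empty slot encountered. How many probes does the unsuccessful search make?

4

396 hashes to 1; slot 1 is free → place at 1.
296 hashes to 1; 1 taken → place at 2.
159 hashes to 4; slot 4 is free → place at 4.
356 hashes to 1; 1,2 taken → place at 3.
Table: [∅, 396, 296, 356, 159]
Lookup 817: h=2, probe 2,3,4,0 → slot 0 empty, not found.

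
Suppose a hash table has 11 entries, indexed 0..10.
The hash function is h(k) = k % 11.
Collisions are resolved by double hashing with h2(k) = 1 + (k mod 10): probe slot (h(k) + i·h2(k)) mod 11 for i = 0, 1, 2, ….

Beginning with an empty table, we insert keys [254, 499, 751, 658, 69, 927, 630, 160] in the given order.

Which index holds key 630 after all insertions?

254 hashes to 1; slot 1 is free => place at 1.
499 hashes to 4; slot 4 is free => place at 4.
751 hashes to 3; slot 3 is free => place at 3.
658 hashes to 9; slot 9 is free => place at 9.
69 hashes to 3, h2=10; 3 taken => place at 2.
927 hashes to 3, h2=8; 3 taken => place at 0.
630 hashes to 3, h2=1; 3,4 taken => place at 5.
160 hashes to 6; slot 6 is free => place at 6.
Table: [927, 254, 69, 751, 499, 630, 160, ∅, ∅, 658, ∅]

5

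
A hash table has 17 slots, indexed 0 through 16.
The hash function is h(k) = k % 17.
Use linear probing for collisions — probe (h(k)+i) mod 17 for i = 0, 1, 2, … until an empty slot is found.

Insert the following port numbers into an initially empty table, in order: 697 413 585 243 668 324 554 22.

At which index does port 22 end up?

697 hashes to 0; slot 0 is free -> place at 0.
413 hashes to 5; slot 5 is free -> place at 5.
585 hashes to 7; slot 7 is free -> place at 7.
243 hashes to 5; 5 taken -> place at 6.
668 hashes to 5; 5,6,7 taken -> place at 8.
324 hashes to 1; slot 1 is free -> place at 1.
554 hashes to 10; slot 10 is free -> place at 10.
22 hashes to 5; 5,6,7,8 taken -> place at 9.
Table: [697, 324, -, -, -, 413, 243, 585, 668, 22, 554, -, -, -, -, -, -]

9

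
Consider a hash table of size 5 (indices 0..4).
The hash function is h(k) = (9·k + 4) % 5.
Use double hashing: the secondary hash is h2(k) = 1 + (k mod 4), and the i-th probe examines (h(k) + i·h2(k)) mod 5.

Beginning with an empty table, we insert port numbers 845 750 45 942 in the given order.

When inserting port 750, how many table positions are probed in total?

845 hashes to 4; slot 4 is free -> place at 4.
750 hashes to 4, h2=3; 4 taken -> place at 2.
45 hashes to 4, h2=2; 4 taken -> place at 1.
942 hashes to 2, h2=3; 2 taken -> place at 0.
Table: [942, 45, 750, ∅, 845]

2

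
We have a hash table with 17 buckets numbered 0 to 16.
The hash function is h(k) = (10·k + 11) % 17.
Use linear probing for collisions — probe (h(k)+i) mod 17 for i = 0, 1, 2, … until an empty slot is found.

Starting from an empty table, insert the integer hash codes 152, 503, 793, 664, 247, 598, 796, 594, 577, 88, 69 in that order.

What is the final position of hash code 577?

5

152 hashes to 1; slot 1 is free => place at 1.
503 hashes to 9; slot 9 is free => place at 9.
793 hashes to 2; slot 2 is free => place at 2.
664 hashes to 4; slot 4 is free => place at 4.
247 hashes to 16; slot 16 is free => place at 16.
598 hashes to 7; slot 7 is free => place at 7.
796 hashes to 15; slot 15 is free => place at 15.
594 hashes to 1; 1,2 taken => place at 3.
577 hashes to 1; 1,2,3,4 taken => place at 5.
88 hashes to 7; 7 taken => place at 8.
69 hashes to 4; 4,5 taken => place at 6.
Table: [∅, 152, 793, 594, 664, 577, 69, 598, 88, 503, ∅, ∅, ∅, ∅, ∅, 796, 247]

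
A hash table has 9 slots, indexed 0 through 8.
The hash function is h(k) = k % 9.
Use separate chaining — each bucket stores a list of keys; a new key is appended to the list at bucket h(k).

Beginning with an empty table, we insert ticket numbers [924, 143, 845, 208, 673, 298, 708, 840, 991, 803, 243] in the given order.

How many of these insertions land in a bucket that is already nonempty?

4

Insert 924: h=6, bucket 6 empty -> new chain.
Insert 143: h=8, bucket 8 empty -> new chain.
Insert 845: h=8, bucket 8 nonempty -> append to chain.
Insert 208: h=1, bucket 1 empty -> new chain.
Insert 673: h=7, bucket 7 empty -> new chain.
Insert 298: h=1, bucket 1 nonempty -> append to chain.
Insert 708: h=6, bucket 6 nonempty -> append to chain.
Insert 840: h=3, bucket 3 empty -> new chain.
Insert 991: h=1, bucket 1 nonempty -> append to chain.
Insert 803: h=2, bucket 2 empty -> new chain.
Insert 243: h=0, bucket 0 empty -> new chain.
Final buckets:
0: 243
1: 208 -> 298 -> 991
2: 803
3: 840
4: -
5: -
6: 924 -> 708
7: 673
8: 143 -> 845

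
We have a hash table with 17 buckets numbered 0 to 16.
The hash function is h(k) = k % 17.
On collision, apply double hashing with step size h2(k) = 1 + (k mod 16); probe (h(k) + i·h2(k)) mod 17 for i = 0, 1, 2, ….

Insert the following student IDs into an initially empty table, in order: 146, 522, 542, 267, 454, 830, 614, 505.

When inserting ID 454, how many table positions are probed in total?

146: h=10 -> slot 10
522: h=12 -> slot 12
542: h=15 -> slot 15
267: h=12, h2=12, probe 12,7 -> slot 7
454: h=12, h2=7, probe 12,2 -> slot 2
830: h=14 -> slot 14
614: h=2, h2=7, probe 2,9 -> slot 9
505: h=12, h2=10, probe 12,5 -> slot 5
Table: [—, —, 454, —, —, 505, —, 267, —, 614, 146, —, 522, —, 830, 542, —]

2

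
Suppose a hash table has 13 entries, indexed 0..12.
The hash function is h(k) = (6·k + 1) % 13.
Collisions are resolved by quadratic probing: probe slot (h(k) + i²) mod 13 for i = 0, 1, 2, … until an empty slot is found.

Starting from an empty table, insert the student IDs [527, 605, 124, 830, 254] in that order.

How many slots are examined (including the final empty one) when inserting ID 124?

3

527 hashes to 4; slot 4 is free => place at 4.
605 hashes to 4; 4 taken => place at 5.
124 hashes to 4; 4,5 taken => place at 8.
830 hashes to 2; slot 2 is free => place at 2.
254 hashes to 4; 4,5,8 taken => place at 0.
Table: [254, -, 830, -, 527, 605, -, -, 124, -, -, -, -]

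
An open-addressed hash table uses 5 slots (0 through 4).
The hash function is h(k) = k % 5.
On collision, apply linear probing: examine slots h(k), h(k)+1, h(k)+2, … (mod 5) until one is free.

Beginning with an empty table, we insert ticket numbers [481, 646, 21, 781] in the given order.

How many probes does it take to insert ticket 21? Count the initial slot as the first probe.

481: h=1 -> slot 1
646: h=1, probe 1,2 -> slot 2
21: h=1, probe 1,2,3 -> slot 3
781: h=1, probe 1,2,3,4 -> slot 4
Table: [-, 481, 646, 21, 781]

3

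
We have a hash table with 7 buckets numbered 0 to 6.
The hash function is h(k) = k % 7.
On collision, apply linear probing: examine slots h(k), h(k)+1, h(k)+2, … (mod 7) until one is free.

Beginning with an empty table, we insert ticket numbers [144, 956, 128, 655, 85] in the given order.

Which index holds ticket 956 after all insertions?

Insert 144: h=4, slot 4 empty → index 4.
Insert 956: h=4, slot 4 occupied → index 5.
Insert 128: h=2, slot 2 empty → index 2.
Insert 655: h=4, slots 4,5 occupied → index 6.
Insert 85: h=1, slot 1 empty → index 1.
Table: [∅, 85, 128, ∅, 144, 956, 655]

5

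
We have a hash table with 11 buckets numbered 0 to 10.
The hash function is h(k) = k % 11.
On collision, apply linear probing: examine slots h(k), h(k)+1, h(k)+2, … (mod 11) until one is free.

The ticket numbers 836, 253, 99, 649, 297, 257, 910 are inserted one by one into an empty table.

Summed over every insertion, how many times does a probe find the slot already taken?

Insert 836: h=0, slot 0 empty => index 0.
Insert 253: h=0, slot 0 occupied => index 1.
Insert 99: h=0, slots 0,1 occupied => index 2.
Insert 649: h=0, slots 0,1,2 occupied => index 3.
Insert 297: h=0, slots 0,1,2,3 occupied => index 4.
Insert 257: h=4, slot 4 occupied => index 5.
Insert 910: h=8, slot 8 empty => index 8.
Table: [836, 253, 99, 649, 297, 257, ∅, ∅, 910, ∅, ∅]

11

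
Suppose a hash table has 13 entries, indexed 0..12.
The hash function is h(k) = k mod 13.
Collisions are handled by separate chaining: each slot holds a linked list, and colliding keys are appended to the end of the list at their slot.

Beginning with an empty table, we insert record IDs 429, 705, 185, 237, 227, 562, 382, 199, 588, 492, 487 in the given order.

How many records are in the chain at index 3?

5

429 → bucket 0
705 → bucket 3
185 → bucket 3 (collision)
237 → bucket 3 (collision)
227 → bucket 6
562 → bucket 3 (collision)
382 → bucket 5
199 → bucket 4
588 → bucket 3 (collision)
492 → bucket 11
487 → bucket 6 (collision)
Final buckets:
0: 429
1: _
2: _
3: 705 -> 185 -> 237 -> 562 -> 588
4: 199
5: 382
6: 227 -> 487
7: _
8: _
9: _
10: _
11: 492
12: _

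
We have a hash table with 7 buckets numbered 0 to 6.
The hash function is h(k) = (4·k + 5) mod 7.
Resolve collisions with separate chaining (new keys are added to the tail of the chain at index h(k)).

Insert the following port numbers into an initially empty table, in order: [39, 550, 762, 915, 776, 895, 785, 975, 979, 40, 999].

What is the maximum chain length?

4

Insert 39: h=0, bucket 0 empty → new chain.
Insert 550: h=0, bucket 0 nonempty → append to chain.
Insert 762: h=1, bucket 1 empty → new chain.
Insert 915: h=4, bucket 4 empty → new chain.
Insert 776: h=1, bucket 1 nonempty → append to chain.
Insert 895: h=1, bucket 1 nonempty → append to chain.
Insert 785: h=2, bucket 2 empty → new chain.
Insert 975: h=6, bucket 6 empty → new chain.
Insert 979: h=1, bucket 1 nonempty → append to chain.
Insert 40: h=4, bucket 4 nonempty → append to chain.
Insert 999: h=4, bucket 4 nonempty → append to chain.
Final buckets:
0: 39 -> 550
1: 762 -> 776 -> 895 -> 979
2: 785
3: ∅
4: 915 -> 40 -> 999
5: ∅
6: 975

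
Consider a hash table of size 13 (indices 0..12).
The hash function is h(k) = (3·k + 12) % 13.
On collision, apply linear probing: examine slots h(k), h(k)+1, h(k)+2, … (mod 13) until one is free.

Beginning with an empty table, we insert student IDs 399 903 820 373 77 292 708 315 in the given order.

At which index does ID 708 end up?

399: h=0 → slot 0
903: h=4 → slot 4
820: h=2 → slot 2
373: h=0, probe 0,1 → slot 1
77: h=9 → slot 9
292: h=4, probe 4,5 → slot 5
708: h=4, probe 4,5,6 → slot 6
315: h=8 → slot 8
Table: [399, 373, 820, ., 903, 292, 708, ., 315, 77, ., ., .]

6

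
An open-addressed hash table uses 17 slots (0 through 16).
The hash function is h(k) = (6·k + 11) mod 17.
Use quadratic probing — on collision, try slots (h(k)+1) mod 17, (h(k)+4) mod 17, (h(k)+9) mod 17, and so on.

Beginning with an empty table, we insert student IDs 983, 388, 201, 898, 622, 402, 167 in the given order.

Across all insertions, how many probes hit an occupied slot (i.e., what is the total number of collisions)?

11

983 hashes to 10; slot 10 is free => place at 10.
388 hashes to 10; 10 taken => place at 11.
201 hashes to 10; 10,11 taken => place at 14.
898 hashes to 10; 10,11,14 taken => place at 2.
622 hashes to 3; slot 3 is free => place at 3.
402 hashes to 9; slot 9 is free => place at 9.
167 hashes to 10; 10,11,14,2,9 taken => place at 1.
Table: [., 167, 898, 622, ., ., ., ., ., 402, 983, 388, ., ., 201, ., .]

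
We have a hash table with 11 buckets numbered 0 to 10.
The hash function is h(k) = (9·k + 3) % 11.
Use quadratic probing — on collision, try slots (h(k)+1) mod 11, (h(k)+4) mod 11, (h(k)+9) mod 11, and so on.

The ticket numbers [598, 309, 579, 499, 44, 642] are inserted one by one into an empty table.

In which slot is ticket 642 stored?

598 hashes to 6; slot 6 is free => place at 6.
309 hashes to 1; slot 1 is free => place at 1.
579 hashes to 0; slot 0 is free => place at 0.
499 hashes to 6; 6 taken => place at 7.
44 hashes to 3; slot 3 is free => place at 3.
642 hashes to 6; 6,7 taken => place at 10.
Table: [579, 309, _, 44, _, _, 598, 499, _, _, 642]

10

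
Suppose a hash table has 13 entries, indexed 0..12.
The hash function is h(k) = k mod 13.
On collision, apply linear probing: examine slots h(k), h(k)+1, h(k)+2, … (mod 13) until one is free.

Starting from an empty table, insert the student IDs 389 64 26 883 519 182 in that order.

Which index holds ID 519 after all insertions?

3

389: h=12 => slot 12
64: h=12, probe 12,0 => slot 0
26: h=0, probe 0,1 => slot 1
883: h=12, probe 12,0,1,2 => slot 2
519: h=12, probe 12,0,1,2,3 => slot 3
182: h=0, probe 0,1,2,3,4 => slot 4
Table: [64, 26, 883, 519, 182, ∅, ∅, ∅, ∅, ∅, ∅, ∅, 389]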